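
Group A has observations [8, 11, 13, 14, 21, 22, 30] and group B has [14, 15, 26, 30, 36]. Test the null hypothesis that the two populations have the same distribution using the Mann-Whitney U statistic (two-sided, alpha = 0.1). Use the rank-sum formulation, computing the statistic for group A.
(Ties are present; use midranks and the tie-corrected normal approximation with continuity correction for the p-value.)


Step 1: Combine and sort all 12 observations; assign midranks.
sorted (value, group): (8,X), (11,X), (13,X), (14,X), (14,Y), (15,Y), (21,X), (22,X), (26,Y), (30,X), (30,Y), (36,Y)
ranks: 8->1, 11->2, 13->3, 14->4.5, 14->4.5, 15->6, 21->7, 22->8, 26->9, 30->10.5, 30->10.5, 36->12
Step 2: Rank sum for X: R1 = 1 + 2 + 3 + 4.5 + 7 + 8 + 10.5 = 36.
Step 3: U_X = R1 - n1(n1+1)/2 = 36 - 7*8/2 = 36 - 28 = 8.
       U_Y = n1*n2 - U_X = 35 - 8 = 27.
Step 4: Ties are present, so use the tie-corrected normal approximation (with continuity correction) for the p-value.
Step 5: p-value = 0.142449; compare to alpha = 0.1. fail to reject H0.

U_X = 8, p = 0.142449, fail to reject H0 at alpha = 0.1.


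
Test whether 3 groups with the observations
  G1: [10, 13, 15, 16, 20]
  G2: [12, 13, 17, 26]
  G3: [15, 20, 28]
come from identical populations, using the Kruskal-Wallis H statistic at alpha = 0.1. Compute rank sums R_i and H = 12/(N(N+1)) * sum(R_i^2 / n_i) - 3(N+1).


Step 1: Combine all N = 12 observations and assign midranks.
sorted (value, group, rank): (10,G1,1), (12,G2,2), (13,G1,3.5), (13,G2,3.5), (15,G1,5.5), (15,G3,5.5), (16,G1,7), (17,G2,8), (20,G1,9.5), (20,G3,9.5), (26,G2,11), (28,G3,12)
Step 2: Sum ranks within each group.
R_1 = 26.5 (n_1 = 5)
R_2 = 24.5 (n_2 = 4)
R_3 = 27 (n_3 = 3)
Step 3: H = 12/(N(N+1)) * sum(R_i^2/n_i) - 3(N+1)
     = 12/(12*13) * (26.5^2/5 + 24.5^2/4 + 27^2/3) - 3*13
     = 0.076923 * 533.513 - 39
     = 2.039423.
Step 4: Ties present; correction factor C = 1 - 18/(12^3 - 12) = 0.989510. Corrected H = 2.039423 / 0.989510 = 2.061042.
Step 5: Under H0, H ~ chi^2(2); p-value = 0.356821.
Step 6: alpha = 0.1. fail to reject H0.

H = 2.0610, df = 2, p = 0.356821, fail to reject H0.


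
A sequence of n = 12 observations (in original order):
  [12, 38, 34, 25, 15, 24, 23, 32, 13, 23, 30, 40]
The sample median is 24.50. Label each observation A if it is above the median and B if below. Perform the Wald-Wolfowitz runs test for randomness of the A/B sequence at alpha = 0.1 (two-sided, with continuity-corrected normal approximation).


Step 1: Compute median = 24.50; label A = above, B = below.
Labels in order: BAAABBBABBAA  (n_A = 6, n_B = 6)
Step 2: Count runs R = 6.
Step 3: Under H0 (random ordering), E[R] = 2*n_A*n_B/(n_A+n_B) + 1 = 2*6*6/12 + 1 = 7.0000.
        Var[R] = 2*n_A*n_B*(2*n_A*n_B - n_A - n_B) / ((n_A+n_B)^2 * (n_A+n_B-1)) = 4320/1584 = 2.7273.
        SD[R] = 1.6514.
Step 4: Continuity-corrected z = (R + 0.5 - E[R]) / SD[R] = (6 + 0.5 - 7.0000) / 1.6514 = -0.3028.
Step 5: Two-sided p-value via normal approximation = 2*(1 - Phi(|z|)) = 0.762069.
Step 6: alpha = 0.1. fail to reject H0.

R = 6, z = -0.3028, p = 0.762069, fail to reject H0.


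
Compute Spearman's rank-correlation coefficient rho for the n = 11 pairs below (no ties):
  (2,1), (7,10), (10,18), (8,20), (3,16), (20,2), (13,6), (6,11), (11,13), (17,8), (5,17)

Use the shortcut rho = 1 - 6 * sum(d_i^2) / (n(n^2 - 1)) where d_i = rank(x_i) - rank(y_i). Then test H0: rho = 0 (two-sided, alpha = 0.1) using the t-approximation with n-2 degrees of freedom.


Step 1: Rank x and y separately (midranks; no ties here).
rank(x): 2->1, 7->5, 10->7, 8->6, 3->2, 20->11, 13->9, 6->4, 11->8, 17->10, 5->3
rank(y): 1->1, 10->5, 18->10, 20->11, 16->8, 2->2, 6->3, 11->6, 13->7, 8->4, 17->9
Step 2: d_i = R_x(i) - R_y(i); compute d_i^2.
  (1-1)^2=0, (5-5)^2=0, (7-10)^2=9, (6-11)^2=25, (2-8)^2=36, (11-2)^2=81, (9-3)^2=36, (4-6)^2=4, (8-7)^2=1, (10-4)^2=36, (3-9)^2=36
sum(d^2) = 264.
Step 3: rho = 1 - 6*264 / (11*(11^2 - 1)) = 1 - 1584/1320 = -0.200000.
Step 4: Under H0, t = rho * sqrt((n-2)/(1-rho^2)) = -0.6124 ~ t(9).
Step 5: Two-sided p-value from the t-distribution with 9 df = 0.555445.
Step 6: alpha = 0.1. fail to reject H0.

rho = -0.2000, p = 0.555445, fail to reject H0 at alpha = 0.1.


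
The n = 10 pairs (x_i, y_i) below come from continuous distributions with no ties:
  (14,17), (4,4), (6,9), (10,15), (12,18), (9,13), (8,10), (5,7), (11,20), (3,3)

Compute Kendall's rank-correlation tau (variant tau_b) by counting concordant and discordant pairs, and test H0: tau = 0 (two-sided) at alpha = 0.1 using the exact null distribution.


Step 1: Enumerate the 45 unordered pairs (i,j) with i<j and classify each by sign(x_j-x_i) * sign(y_j-y_i).
  (1,2):dx=-10,dy=-13->C; (1,3):dx=-8,dy=-8->C; (1,4):dx=-4,dy=-2->C; (1,5):dx=-2,dy=+1->D
  (1,6):dx=-5,dy=-4->C; (1,7):dx=-6,dy=-7->C; (1,8):dx=-9,dy=-10->C; (1,9):dx=-3,dy=+3->D
  (1,10):dx=-11,dy=-14->C; (2,3):dx=+2,dy=+5->C; (2,4):dx=+6,dy=+11->C; (2,5):dx=+8,dy=+14->C
  (2,6):dx=+5,dy=+9->C; (2,7):dx=+4,dy=+6->C; (2,8):dx=+1,dy=+3->C; (2,9):dx=+7,dy=+16->C
  (2,10):dx=-1,dy=-1->C; (3,4):dx=+4,dy=+6->C; (3,5):dx=+6,dy=+9->C; (3,6):dx=+3,dy=+4->C
  (3,7):dx=+2,dy=+1->C; (3,8):dx=-1,dy=-2->C; (3,9):dx=+5,dy=+11->C; (3,10):dx=-3,dy=-6->C
  (4,5):dx=+2,dy=+3->C; (4,6):dx=-1,dy=-2->C; (4,7):dx=-2,dy=-5->C; (4,8):dx=-5,dy=-8->C
  (4,9):dx=+1,dy=+5->C; (4,10):dx=-7,dy=-12->C; (5,6):dx=-3,dy=-5->C; (5,7):dx=-4,dy=-8->C
  (5,8):dx=-7,dy=-11->C; (5,9):dx=-1,dy=+2->D; (5,10):dx=-9,dy=-15->C; (6,7):dx=-1,dy=-3->C
  (6,8):dx=-4,dy=-6->C; (6,9):dx=+2,dy=+7->C; (6,10):dx=-6,dy=-10->C; (7,8):dx=-3,dy=-3->C
  (7,9):dx=+3,dy=+10->C; (7,10):dx=-5,dy=-7->C; (8,9):dx=+6,dy=+13->C; (8,10):dx=-2,dy=-4->C
  (9,10):dx=-8,dy=-17->C
Step 2: C = 42, D = 3, total pairs = 45.
Step 3: tau = (C - D)/(n(n-1)/2) = (42 - 3)/45 = 0.866667.
Step 4: Exact two-sided p-value (enumerate n! = 3628800 permutations of y under H0): p = 0.000115.
Step 5: alpha = 0.1. reject H0.

tau_b = 0.8667 (C=42, D=3), p = 0.000115, reject H0.


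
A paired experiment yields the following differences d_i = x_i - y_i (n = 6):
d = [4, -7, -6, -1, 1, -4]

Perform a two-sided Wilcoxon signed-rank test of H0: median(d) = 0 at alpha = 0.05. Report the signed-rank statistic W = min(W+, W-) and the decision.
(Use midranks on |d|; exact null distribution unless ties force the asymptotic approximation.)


Step 1: Drop any zero differences (none here) and take |d_i|.
|d| = [4, 7, 6, 1, 1, 4]
Step 2: Midrank |d_i| (ties get averaged ranks).
ranks: |4|->3.5, |7|->6, |6|->5, |1|->1.5, |1|->1.5, |4|->3.5
Step 3: Attach original signs; sum ranks with positive sign and with negative sign.
W+ = 3.5 + 1.5 = 5
W- = 6 + 5 + 1.5 + 3.5 = 16
(Check: W+ + W- = 21 should equal n(n+1)/2 = 21.)
Step 4: Test statistic W = min(W+, W-) = 5.
Step 5: Ties in |d|, so use the tie-corrected normal approximation.
        E[W] = n(n+1)/4 = 6*7/4 = 10.5.
        Tie groups: |d|=1 (t=2), |d|=4 (t=2); sum(t^3 - t) = 12.
        Var[W] = n(n+1)(2n+1)/24 - sum(t^3-t)/48 = 546/24 - 12/48 = 22.5.
        z = (W - E[W]) / sqrt(Var[W]) = (5 - 10.5) / 4.7434 = -1.1595.
        Two-sided p = 2*Phi(z) = 0.246252.
Step 6: alpha = 0.05. fail to reject H0.

W+ = 5, W- = 16, W = min = 5, p = 0.246252, fail to reject H0.


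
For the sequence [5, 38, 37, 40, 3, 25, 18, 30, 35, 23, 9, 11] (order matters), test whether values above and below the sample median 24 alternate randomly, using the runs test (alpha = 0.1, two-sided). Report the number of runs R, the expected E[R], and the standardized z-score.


Step 1: Compute median = 24; label A = above, B = below.
Labels in order: BAAABABAABBB  (n_A = 6, n_B = 6)
Step 2: Count runs R = 7.
Step 3: Under H0 (random ordering), E[R] = 2*n_A*n_B/(n_A+n_B) + 1 = 2*6*6/12 + 1 = 7.0000.
        Var[R] = 2*n_A*n_B*(2*n_A*n_B - n_A - n_B) / ((n_A+n_B)^2 * (n_A+n_B-1)) = 4320/1584 = 2.7273.
        SD[R] = 1.6514.
Step 4: R = E[R], so z = 0 with no continuity correction.
Step 5: Two-sided p-value via normal approximation = 2*(1 - Phi(|z|)) = 1.000000.
Step 6: alpha = 0.1. fail to reject H0.

R = 7, z = 0.0000, p = 1.000000, fail to reject H0.


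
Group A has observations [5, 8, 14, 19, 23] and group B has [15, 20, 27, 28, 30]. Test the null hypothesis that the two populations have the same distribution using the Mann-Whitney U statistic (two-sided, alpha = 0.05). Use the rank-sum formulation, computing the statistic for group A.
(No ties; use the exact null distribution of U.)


Step 1: Combine and sort all 10 observations; assign midranks.
sorted (value, group): (5,X), (8,X), (14,X), (15,Y), (19,X), (20,Y), (23,X), (27,Y), (28,Y), (30,Y)
ranks: 5->1, 8->2, 14->3, 15->4, 19->5, 20->6, 23->7, 27->8, 28->9, 30->10
Step 2: Rank sum for X: R1 = 1 + 2 + 3 + 5 + 7 = 18.
Step 3: U_X = R1 - n1(n1+1)/2 = 18 - 5*6/2 = 18 - 15 = 3.
       U_Y = n1*n2 - U_X = 25 - 3 = 22.
Step 4: No ties, so the exact null distribution of U (based on enumerating the C(10,5) = 252 equally likely rank assignments) gives the two-sided p-value.
Step 5: p-value = 0.055556; compare to alpha = 0.05. fail to reject H0.

U_X = 3, p = 0.055556, fail to reject H0 at alpha = 0.05.


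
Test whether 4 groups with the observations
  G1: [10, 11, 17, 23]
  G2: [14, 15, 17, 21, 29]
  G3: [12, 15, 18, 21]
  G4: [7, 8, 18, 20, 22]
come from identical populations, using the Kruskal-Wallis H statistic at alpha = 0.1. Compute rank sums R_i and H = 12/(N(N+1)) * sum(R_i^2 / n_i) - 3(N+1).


Step 1: Combine all N = 18 observations and assign midranks.
sorted (value, group, rank): (7,G4,1), (8,G4,2), (10,G1,3), (11,G1,4), (12,G3,5), (14,G2,6), (15,G2,7.5), (15,G3,7.5), (17,G1,9.5), (17,G2,9.5), (18,G3,11.5), (18,G4,11.5), (20,G4,13), (21,G2,14.5), (21,G3,14.5), (22,G4,16), (23,G1,17), (29,G2,18)
Step 2: Sum ranks within each group.
R_1 = 33.5 (n_1 = 4)
R_2 = 55.5 (n_2 = 5)
R_3 = 38.5 (n_3 = 4)
R_4 = 43.5 (n_4 = 5)
Step 3: H = 12/(N(N+1)) * sum(R_i^2/n_i) - 3(N+1)
     = 12/(18*19) * (33.5^2/4 + 55.5^2/5 + 38.5^2/4 + 43.5^2/5) - 3*19
     = 0.035088 * 1645.62 - 57
     = 0.741228.
Step 4: Ties present; correction factor C = 1 - 24/(18^3 - 18) = 0.995872. Corrected H = 0.741228 / 0.995872 = 0.744301.
Step 5: Under H0, H ~ chi^2(3); p-value = 0.862738.
Step 6: alpha = 0.1. fail to reject H0.

H = 0.7443, df = 3, p = 0.862738, fail to reject H0.


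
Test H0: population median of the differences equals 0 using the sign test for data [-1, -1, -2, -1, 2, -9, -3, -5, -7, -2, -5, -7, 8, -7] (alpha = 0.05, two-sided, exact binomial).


Step 1: Discard zero differences. Original n = 14; n_eff = number of nonzero differences = 14.
Nonzero differences (with sign): -1, -1, -2, -1, +2, -9, -3, -5, -7, -2, -5, -7, +8, -7
Step 2: Count signs: positive = 2, negative = 12.
Step 3: Under H0: P(positive) = 0.5, so the number of positives S ~ Bin(14, 0.5).
Step 4: Two-sided exact p-value = sum of Bin(14,0.5) probabilities at or below the observed probability = 0.012939.
Step 5: alpha = 0.05. reject H0.

n_eff = 14, pos = 2, neg = 12, p = 0.012939, reject H0.


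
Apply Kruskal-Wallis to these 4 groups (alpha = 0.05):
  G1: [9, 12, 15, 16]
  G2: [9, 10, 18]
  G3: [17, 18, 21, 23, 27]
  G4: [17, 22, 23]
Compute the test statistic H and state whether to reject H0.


Step 1: Combine all N = 15 observations and assign midranks.
sorted (value, group, rank): (9,G1,1.5), (9,G2,1.5), (10,G2,3), (12,G1,4), (15,G1,5), (16,G1,6), (17,G3,7.5), (17,G4,7.5), (18,G2,9.5), (18,G3,9.5), (21,G3,11), (22,G4,12), (23,G3,13.5), (23,G4,13.5), (27,G3,15)
Step 2: Sum ranks within each group.
R_1 = 16.5 (n_1 = 4)
R_2 = 14 (n_2 = 3)
R_3 = 56.5 (n_3 = 5)
R_4 = 33 (n_4 = 3)
Step 3: H = 12/(N(N+1)) * sum(R_i^2/n_i) - 3(N+1)
     = 12/(15*16) * (16.5^2/4 + 14^2/3 + 56.5^2/5 + 33^2/3) - 3*16
     = 0.050000 * 1134.85 - 48
     = 8.742292.
Step 4: Ties present; correction factor C = 1 - 24/(15^3 - 15) = 0.992857. Corrected H = 8.742292 / 0.992857 = 8.805186.
Step 5: Under H0, H ~ chi^2(3); p-value = 0.031996.
Step 6: alpha = 0.05. reject H0.

H = 8.8052, df = 3, p = 0.031996, reject H0.


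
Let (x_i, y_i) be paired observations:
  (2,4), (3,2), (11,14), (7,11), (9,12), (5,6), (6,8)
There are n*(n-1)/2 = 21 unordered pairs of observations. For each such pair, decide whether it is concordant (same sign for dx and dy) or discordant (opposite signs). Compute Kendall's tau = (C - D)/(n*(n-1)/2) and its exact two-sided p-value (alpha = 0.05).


Step 1: Enumerate the 21 unordered pairs (i,j) with i<j and classify each by sign(x_j-x_i) * sign(y_j-y_i).
  (1,2):dx=+1,dy=-2->D; (1,3):dx=+9,dy=+10->C; (1,4):dx=+5,dy=+7->C; (1,5):dx=+7,dy=+8->C
  (1,6):dx=+3,dy=+2->C; (1,7):dx=+4,dy=+4->C; (2,3):dx=+8,dy=+12->C; (2,4):dx=+4,dy=+9->C
  (2,5):dx=+6,dy=+10->C; (2,6):dx=+2,dy=+4->C; (2,7):dx=+3,dy=+6->C; (3,4):dx=-4,dy=-3->C
  (3,5):dx=-2,dy=-2->C; (3,6):dx=-6,dy=-8->C; (3,7):dx=-5,dy=-6->C; (4,5):dx=+2,dy=+1->C
  (4,6):dx=-2,dy=-5->C; (4,7):dx=-1,dy=-3->C; (5,6):dx=-4,dy=-6->C; (5,7):dx=-3,dy=-4->C
  (6,7):dx=+1,dy=+2->C
Step 2: C = 20, D = 1, total pairs = 21.
Step 3: tau = (C - D)/(n(n-1)/2) = (20 - 1)/21 = 0.904762.
Step 4: Exact two-sided p-value (enumerate n! = 5040 permutations of y under H0): p = 0.002778.
Step 5: alpha = 0.05. reject H0.

tau_b = 0.9048 (C=20, D=1), p = 0.002778, reject H0.


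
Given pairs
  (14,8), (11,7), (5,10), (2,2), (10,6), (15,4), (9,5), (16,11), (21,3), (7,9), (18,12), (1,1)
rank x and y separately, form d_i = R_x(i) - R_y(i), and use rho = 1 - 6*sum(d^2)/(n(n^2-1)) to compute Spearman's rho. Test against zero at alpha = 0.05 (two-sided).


Step 1: Rank x and y separately (midranks; no ties here).
rank(x): 14->8, 11->7, 5->3, 2->2, 10->6, 15->9, 9->5, 16->10, 21->12, 7->4, 18->11, 1->1
rank(y): 8->8, 7->7, 10->10, 2->2, 6->6, 4->4, 5->5, 11->11, 3->3, 9->9, 12->12, 1->1
Step 2: d_i = R_x(i) - R_y(i); compute d_i^2.
  (8-8)^2=0, (7-7)^2=0, (3-10)^2=49, (2-2)^2=0, (6-6)^2=0, (9-4)^2=25, (5-5)^2=0, (10-11)^2=1, (12-3)^2=81, (4-9)^2=25, (11-12)^2=1, (1-1)^2=0
sum(d^2) = 182.
Step 3: rho = 1 - 6*182 / (12*(12^2 - 1)) = 1 - 1092/1716 = 0.363636.
Step 4: Under H0, t = rho * sqrt((n-2)/(1-rho^2)) = 1.2344 ~ t(10).
Step 5: Two-sided p-value from the t-distribution with 10 df = 0.245265.
Step 6: alpha = 0.05. fail to reject H0.

rho = 0.3636, p = 0.245265, fail to reject H0 at alpha = 0.05.


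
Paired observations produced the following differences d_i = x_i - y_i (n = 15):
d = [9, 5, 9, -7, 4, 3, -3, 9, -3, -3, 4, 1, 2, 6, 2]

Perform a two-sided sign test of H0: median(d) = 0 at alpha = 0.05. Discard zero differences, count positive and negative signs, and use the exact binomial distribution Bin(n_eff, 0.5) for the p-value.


Step 1: Discard zero differences. Original n = 15; n_eff = number of nonzero differences = 15.
Nonzero differences (with sign): +9, +5, +9, -7, +4, +3, -3, +9, -3, -3, +4, +1, +2, +6, +2
Step 2: Count signs: positive = 11, negative = 4.
Step 3: Under H0: P(positive) = 0.5, so the number of positives S ~ Bin(15, 0.5).
Step 4: Two-sided exact p-value = sum of Bin(15,0.5) probabilities at or below the observed probability = 0.118469.
Step 5: alpha = 0.05. fail to reject H0.

n_eff = 15, pos = 11, neg = 4, p = 0.118469, fail to reject H0.


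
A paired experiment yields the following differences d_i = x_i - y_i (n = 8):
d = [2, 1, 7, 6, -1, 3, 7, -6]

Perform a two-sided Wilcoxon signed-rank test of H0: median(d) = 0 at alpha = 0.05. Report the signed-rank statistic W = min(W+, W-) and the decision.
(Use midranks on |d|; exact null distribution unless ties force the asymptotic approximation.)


Step 1: Drop any zero differences (none here) and take |d_i|.
|d| = [2, 1, 7, 6, 1, 3, 7, 6]
Step 2: Midrank |d_i| (ties get averaged ranks).
ranks: |2|->3, |1|->1.5, |7|->7.5, |6|->5.5, |1|->1.5, |3|->4, |7|->7.5, |6|->5.5
Step 3: Attach original signs; sum ranks with positive sign and with negative sign.
W+ = 3 + 1.5 + 7.5 + 5.5 + 4 + 7.5 = 29
W- = 1.5 + 5.5 = 7
(Check: W+ + W- = 36 should equal n(n+1)/2 = 36.)
Step 4: Test statistic W = min(W+, W-) = 7.
Step 5: Ties in |d|, so use the tie-corrected normal approximation.
        E[W] = n(n+1)/4 = 8*9/4 = 18.
        Tie groups: |d|=1 (t=2), |d|=6 (t=2), |d|=7 (t=2); sum(t^3 - t) = 18.
        Var[W] = n(n+1)(2n+1)/24 - sum(t^3-t)/48 = 1224/24 - 18/48 = 50.625.
        z = (W - E[W]) / sqrt(Var[W]) = (7 - 18) / 7.1151 = -1.5460.
        Two-sided p = 2*Phi(z) = 0.122104.
Step 6: alpha = 0.05. fail to reject H0.

W+ = 29, W- = 7, W = min = 7, p = 0.122104, fail to reject H0.


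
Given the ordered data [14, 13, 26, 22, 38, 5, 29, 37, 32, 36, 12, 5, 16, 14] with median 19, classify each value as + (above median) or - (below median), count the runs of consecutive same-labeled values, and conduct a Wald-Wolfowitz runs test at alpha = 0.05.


Step 1: Compute median = 19; label A = above, B = below.
Labels in order: BBAAABAAAABBBB  (n_A = 7, n_B = 7)
Step 2: Count runs R = 5.
Step 3: Under H0 (random ordering), E[R] = 2*n_A*n_B/(n_A+n_B) + 1 = 2*7*7/14 + 1 = 8.0000.
        Var[R] = 2*n_A*n_B*(2*n_A*n_B - n_A - n_B) / ((n_A+n_B)^2 * (n_A+n_B-1)) = 8232/2548 = 3.2308.
        SD[R] = 1.7974.
Step 4: Continuity-corrected z = (R + 0.5 - E[R]) / SD[R] = (5 + 0.5 - 8.0000) / 1.7974 = -1.3909.
Step 5: Two-sided p-value via normal approximation = 2*(1 - Phi(|z|)) = 0.164264.
Step 6: alpha = 0.05. fail to reject H0.

R = 5, z = -1.3909, p = 0.164264, fail to reject H0.


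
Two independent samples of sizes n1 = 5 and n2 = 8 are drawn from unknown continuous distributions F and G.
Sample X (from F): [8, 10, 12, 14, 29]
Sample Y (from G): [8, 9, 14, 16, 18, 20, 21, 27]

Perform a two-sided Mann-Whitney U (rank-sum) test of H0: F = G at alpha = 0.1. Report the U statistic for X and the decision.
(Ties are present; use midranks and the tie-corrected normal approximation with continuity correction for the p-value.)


Step 1: Combine and sort all 13 observations; assign midranks.
sorted (value, group): (8,X), (8,Y), (9,Y), (10,X), (12,X), (14,X), (14,Y), (16,Y), (18,Y), (20,Y), (21,Y), (27,Y), (29,X)
ranks: 8->1.5, 8->1.5, 9->3, 10->4, 12->5, 14->6.5, 14->6.5, 16->8, 18->9, 20->10, 21->11, 27->12, 29->13
Step 2: Rank sum for X: R1 = 1.5 + 4 + 5 + 6.5 + 13 = 30.
Step 3: U_X = R1 - n1(n1+1)/2 = 30 - 5*6/2 = 30 - 15 = 15.
       U_Y = n1*n2 - U_X = 40 - 15 = 25.
Step 4: Ties are present, so use the tie-corrected normal approximation (with continuity correction) for the p-value.
Step 5: p-value = 0.508901; compare to alpha = 0.1. fail to reject H0.

U_X = 15, p = 0.508901, fail to reject H0 at alpha = 0.1.


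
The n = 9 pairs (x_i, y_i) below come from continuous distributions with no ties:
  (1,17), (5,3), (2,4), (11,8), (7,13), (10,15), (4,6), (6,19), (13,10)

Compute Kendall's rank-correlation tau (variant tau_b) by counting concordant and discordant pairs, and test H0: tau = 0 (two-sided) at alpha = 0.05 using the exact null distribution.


Step 1: Enumerate the 36 unordered pairs (i,j) with i<j and classify each by sign(x_j-x_i) * sign(y_j-y_i).
  (1,2):dx=+4,dy=-14->D; (1,3):dx=+1,dy=-13->D; (1,4):dx=+10,dy=-9->D; (1,5):dx=+6,dy=-4->D
  (1,6):dx=+9,dy=-2->D; (1,7):dx=+3,dy=-11->D; (1,8):dx=+5,dy=+2->C; (1,9):dx=+12,dy=-7->D
  (2,3):dx=-3,dy=+1->D; (2,4):dx=+6,dy=+5->C; (2,5):dx=+2,dy=+10->C; (2,6):dx=+5,dy=+12->C
  (2,7):dx=-1,dy=+3->D; (2,8):dx=+1,dy=+16->C; (2,9):dx=+8,dy=+7->C; (3,4):dx=+9,dy=+4->C
  (3,5):dx=+5,dy=+9->C; (3,6):dx=+8,dy=+11->C; (3,7):dx=+2,dy=+2->C; (3,8):dx=+4,dy=+15->C
  (3,9):dx=+11,dy=+6->C; (4,5):dx=-4,dy=+5->D; (4,6):dx=-1,dy=+7->D; (4,7):dx=-7,dy=-2->C
  (4,8):dx=-5,dy=+11->D; (4,9):dx=+2,dy=+2->C; (5,6):dx=+3,dy=+2->C; (5,7):dx=-3,dy=-7->C
  (5,8):dx=-1,dy=+6->D; (5,9):dx=+6,dy=-3->D; (6,7):dx=-6,dy=-9->C; (6,8):dx=-4,dy=+4->D
  (6,9):dx=+3,dy=-5->D; (7,8):dx=+2,dy=+13->C; (7,9):dx=+9,dy=+4->C; (8,9):dx=+7,dy=-9->D
Step 2: C = 19, D = 17, total pairs = 36.
Step 3: tau = (C - D)/(n(n-1)/2) = (19 - 17)/36 = 0.055556.
Step 4: Exact two-sided p-value (enumerate n! = 362880 permutations of y under H0): p = 0.919455.
Step 5: alpha = 0.05. fail to reject H0.

tau_b = 0.0556 (C=19, D=17), p = 0.919455, fail to reject H0.


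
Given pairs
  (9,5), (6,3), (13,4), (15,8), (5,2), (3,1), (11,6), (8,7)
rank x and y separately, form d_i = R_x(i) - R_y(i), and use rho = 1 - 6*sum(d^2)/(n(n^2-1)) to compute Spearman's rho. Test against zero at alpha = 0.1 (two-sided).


Step 1: Rank x and y separately (midranks; no ties here).
rank(x): 9->5, 6->3, 13->7, 15->8, 5->2, 3->1, 11->6, 8->4
rank(y): 5->5, 3->3, 4->4, 8->8, 2->2, 1->1, 6->6, 7->7
Step 2: d_i = R_x(i) - R_y(i); compute d_i^2.
  (5-5)^2=0, (3-3)^2=0, (7-4)^2=9, (8-8)^2=0, (2-2)^2=0, (1-1)^2=0, (6-6)^2=0, (4-7)^2=9
sum(d^2) = 18.
Step 3: rho = 1 - 6*18 / (8*(8^2 - 1)) = 1 - 108/504 = 0.785714.
Step 4: Under H0, t = rho * sqrt((n-2)/(1-rho^2)) = 3.1113 ~ t(6).
Step 5: Two-sided p-value from the t-distribution with 6 df = 0.020815.
Step 6: alpha = 0.1. reject H0.

rho = 0.7857, p = 0.020815, reject H0 at alpha = 0.1.


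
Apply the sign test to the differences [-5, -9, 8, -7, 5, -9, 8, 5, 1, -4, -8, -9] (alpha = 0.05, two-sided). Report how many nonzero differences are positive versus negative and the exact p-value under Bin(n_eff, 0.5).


Step 1: Discard zero differences. Original n = 12; n_eff = number of nonzero differences = 12.
Nonzero differences (with sign): -5, -9, +8, -7, +5, -9, +8, +5, +1, -4, -8, -9
Step 2: Count signs: positive = 5, negative = 7.
Step 3: Under H0: P(positive) = 0.5, so the number of positives S ~ Bin(12, 0.5).
Step 4: Two-sided exact p-value = sum of Bin(12,0.5) probabilities at or below the observed probability = 0.774414.
Step 5: alpha = 0.05. fail to reject H0.

n_eff = 12, pos = 5, neg = 7, p = 0.774414, fail to reject H0.


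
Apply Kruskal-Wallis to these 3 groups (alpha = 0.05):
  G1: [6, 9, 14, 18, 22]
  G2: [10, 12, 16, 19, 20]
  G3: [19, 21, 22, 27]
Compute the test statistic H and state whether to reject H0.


Step 1: Combine all N = 14 observations and assign midranks.
sorted (value, group, rank): (6,G1,1), (9,G1,2), (10,G2,3), (12,G2,4), (14,G1,5), (16,G2,6), (18,G1,7), (19,G2,8.5), (19,G3,8.5), (20,G2,10), (21,G3,11), (22,G1,12.5), (22,G3,12.5), (27,G3,14)
Step 2: Sum ranks within each group.
R_1 = 27.5 (n_1 = 5)
R_2 = 31.5 (n_2 = 5)
R_3 = 46 (n_3 = 4)
Step 3: H = 12/(N(N+1)) * sum(R_i^2/n_i) - 3(N+1)
     = 12/(14*15) * (27.5^2/5 + 31.5^2/5 + 46^2/4) - 3*15
     = 0.057143 * 878.7 - 45
     = 5.211429.
Step 4: Ties present; correction factor C = 1 - 12/(14^3 - 14) = 0.995604. Corrected H = 5.211429 / 0.995604 = 5.234437.
Step 5: Under H0, H ~ chi^2(2); p-value = 0.073006.
Step 6: alpha = 0.05. fail to reject H0.

H = 5.2344, df = 2, p = 0.073006, fail to reject H0.


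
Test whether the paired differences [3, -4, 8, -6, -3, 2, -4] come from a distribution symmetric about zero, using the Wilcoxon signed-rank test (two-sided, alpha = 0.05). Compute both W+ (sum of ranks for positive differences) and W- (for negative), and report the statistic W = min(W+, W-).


Step 1: Drop any zero differences (none here) and take |d_i|.
|d| = [3, 4, 8, 6, 3, 2, 4]
Step 2: Midrank |d_i| (ties get averaged ranks).
ranks: |3|->2.5, |4|->4.5, |8|->7, |6|->6, |3|->2.5, |2|->1, |4|->4.5
Step 3: Attach original signs; sum ranks with positive sign and with negative sign.
W+ = 2.5 + 7 + 1 = 10.5
W- = 4.5 + 6 + 2.5 + 4.5 = 17.5
(Check: W+ + W- = 28 should equal n(n+1)/2 = 28.)
Step 4: Test statistic W = min(W+, W-) = 10.5.
Step 5: Ties in |d|, so use the tie-corrected normal approximation.
        E[W] = n(n+1)/4 = 7*8/4 = 14.
        Tie groups: |d|=3 (t=2), |d|=4 (t=2); sum(t^3 - t) = 12.
        Var[W] = n(n+1)(2n+1)/24 - sum(t^3-t)/48 = 840/24 - 12/48 = 34.75.
        z = (W - E[W]) / sqrt(Var[W]) = (10.5 - 14) / 5.8949 = -0.5937.
        Two-sided p = 2*Phi(z) = 0.552691.
Step 6: alpha = 0.05. fail to reject H0.

W+ = 10.5, W- = 17.5, W = min = 10.5, p = 0.552691, fail to reject H0.


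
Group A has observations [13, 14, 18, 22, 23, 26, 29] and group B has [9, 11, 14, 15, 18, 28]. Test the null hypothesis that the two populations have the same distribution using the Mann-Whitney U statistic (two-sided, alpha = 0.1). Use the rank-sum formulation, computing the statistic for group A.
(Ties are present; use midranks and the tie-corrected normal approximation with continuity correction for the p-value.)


Step 1: Combine and sort all 13 observations; assign midranks.
sorted (value, group): (9,Y), (11,Y), (13,X), (14,X), (14,Y), (15,Y), (18,X), (18,Y), (22,X), (23,X), (26,X), (28,Y), (29,X)
ranks: 9->1, 11->2, 13->3, 14->4.5, 14->4.5, 15->6, 18->7.5, 18->7.5, 22->9, 23->10, 26->11, 28->12, 29->13
Step 2: Rank sum for X: R1 = 3 + 4.5 + 7.5 + 9 + 10 + 11 + 13 = 58.
Step 3: U_X = R1 - n1(n1+1)/2 = 58 - 7*8/2 = 58 - 28 = 30.
       U_Y = n1*n2 - U_X = 42 - 30 = 12.
Step 4: Ties are present, so use the tie-corrected normal approximation (with continuity correction) for the p-value.
Step 5: p-value = 0.223363; compare to alpha = 0.1. fail to reject H0.

U_X = 30, p = 0.223363, fail to reject H0 at alpha = 0.1.


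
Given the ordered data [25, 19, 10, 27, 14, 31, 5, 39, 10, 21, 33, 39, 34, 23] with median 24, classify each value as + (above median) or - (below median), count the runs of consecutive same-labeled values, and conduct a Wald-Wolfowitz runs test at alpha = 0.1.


Step 1: Compute median = 24; label A = above, B = below.
Labels in order: ABBABABABBAAAB  (n_A = 7, n_B = 7)
Step 2: Count runs R = 10.
Step 3: Under H0 (random ordering), E[R] = 2*n_A*n_B/(n_A+n_B) + 1 = 2*7*7/14 + 1 = 8.0000.
        Var[R] = 2*n_A*n_B*(2*n_A*n_B - n_A - n_B) / ((n_A+n_B)^2 * (n_A+n_B-1)) = 8232/2548 = 3.2308.
        SD[R] = 1.7974.
Step 4: Continuity-corrected z = (R - 0.5 - E[R]) / SD[R] = (10 - 0.5 - 8.0000) / 1.7974 = 0.8345.
Step 5: Two-sided p-value via normal approximation = 2*(1 - Phi(|z|)) = 0.403986.
Step 6: alpha = 0.1. fail to reject H0.

R = 10, z = 0.8345, p = 0.403986, fail to reject H0.


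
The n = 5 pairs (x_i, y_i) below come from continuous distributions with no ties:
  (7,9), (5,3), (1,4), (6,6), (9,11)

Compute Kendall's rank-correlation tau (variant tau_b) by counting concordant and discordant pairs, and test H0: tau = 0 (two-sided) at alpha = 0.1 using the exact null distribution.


Step 1: Enumerate the 10 unordered pairs (i,j) with i<j and classify each by sign(x_j-x_i) * sign(y_j-y_i).
  (1,2):dx=-2,dy=-6->C; (1,3):dx=-6,dy=-5->C; (1,4):dx=-1,dy=-3->C; (1,5):dx=+2,dy=+2->C
  (2,3):dx=-4,dy=+1->D; (2,4):dx=+1,dy=+3->C; (2,5):dx=+4,dy=+8->C; (3,4):dx=+5,dy=+2->C
  (3,5):dx=+8,dy=+7->C; (4,5):dx=+3,dy=+5->C
Step 2: C = 9, D = 1, total pairs = 10.
Step 3: tau = (C - D)/(n(n-1)/2) = (9 - 1)/10 = 0.800000.
Step 4: Exact two-sided p-value (enumerate n! = 120 permutations of y under H0): p = 0.083333.
Step 5: alpha = 0.1. reject H0.

tau_b = 0.8000 (C=9, D=1), p = 0.083333, reject H0.


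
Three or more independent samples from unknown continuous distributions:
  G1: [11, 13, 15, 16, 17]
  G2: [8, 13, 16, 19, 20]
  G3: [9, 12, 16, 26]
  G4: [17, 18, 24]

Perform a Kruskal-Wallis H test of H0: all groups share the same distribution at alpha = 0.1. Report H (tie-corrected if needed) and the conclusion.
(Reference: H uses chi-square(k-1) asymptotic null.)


Step 1: Combine all N = 17 observations and assign midranks.
sorted (value, group, rank): (8,G2,1), (9,G3,2), (11,G1,3), (12,G3,4), (13,G1,5.5), (13,G2,5.5), (15,G1,7), (16,G1,9), (16,G2,9), (16,G3,9), (17,G1,11.5), (17,G4,11.5), (18,G4,13), (19,G2,14), (20,G2,15), (24,G4,16), (26,G3,17)
Step 2: Sum ranks within each group.
R_1 = 36 (n_1 = 5)
R_2 = 44.5 (n_2 = 5)
R_3 = 32 (n_3 = 4)
R_4 = 40.5 (n_4 = 3)
Step 3: H = 12/(N(N+1)) * sum(R_i^2/n_i) - 3(N+1)
     = 12/(17*18) * (36^2/5 + 44.5^2/5 + 32^2/4 + 40.5^2/3) - 3*18
     = 0.039216 * 1458 - 54
     = 3.176471.
Step 4: Ties present; correction factor C = 1 - 36/(17^3 - 17) = 0.992647. Corrected H = 3.176471 / 0.992647 = 3.200000.
Step 5: Under H0, H ~ chi^2(3); p-value = 0.361805.
Step 6: alpha = 0.1. fail to reject H0.

H = 3.2000, df = 3, p = 0.361805, fail to reject H0.


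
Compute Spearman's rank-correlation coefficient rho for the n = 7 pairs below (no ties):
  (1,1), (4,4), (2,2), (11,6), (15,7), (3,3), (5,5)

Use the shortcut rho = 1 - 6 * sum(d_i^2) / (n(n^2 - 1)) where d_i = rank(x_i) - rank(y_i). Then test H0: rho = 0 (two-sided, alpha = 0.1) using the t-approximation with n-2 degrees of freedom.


Step 1: Rank x and y separately (midranks; no ties here).
rank(x): 1->1, 4->4, 2->2, 11->6, 15->7, 3->3, 5->5
rank(y): 1->1, 4->4, 2->2, 6->6, 7->7, 3->3, 5->5
Step 2: d_i = R_x(i) - R_y(i); compute d_i^2.
  (1-1)^2=0, (4-4)^2=0, (2-2)^2=0, (6-6)^2=0, (7-7)^2=0, (3-3)^2=0, (5-5)^2=0
sum(d^2) = 0.
Step 3: rho = 1 - 6*0 / (7*(7^2 - 1)) = 1 - 0/336 = 1.000000.
Step 5: Two-sided p-value from the t-distribution with 5 df = 0.000000.
Step 6: alpha = 0.1. reject H0.

rho = 1.0000, p = 0.000000, reject H0 at alpha = 0.1.


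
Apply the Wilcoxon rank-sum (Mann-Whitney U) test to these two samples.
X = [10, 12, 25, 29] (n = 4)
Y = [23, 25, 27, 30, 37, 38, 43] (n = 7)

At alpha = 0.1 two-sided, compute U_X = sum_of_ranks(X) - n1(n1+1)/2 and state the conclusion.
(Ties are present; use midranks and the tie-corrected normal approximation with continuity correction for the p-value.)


Step 1: Combine and sort all 11 observations; assign midranks.
sorted (value, group): (10,X), (12,X), (23,Y), (25,X), (25,Y), (27,Y), (29,X), (30,Y), (37,Y), (38,Y), (43,Y)
ranks: 10->1, 12->2, 23->3, 25->4.5, 25->4.5, 27->6, 29->7, 30->8, 37->9, 38->10, 43->11
Step 2: Rank sum for X: R1 = 1 + 2 + 4.5 + 7 = 14.5.
Step 3: U_X = R1 - n1(n1+1)/2 = 14.5 - 4*5/2 = 14.5 - 10 = 4.5.
       U_Y = n1*n2 - U_X = 28 - 4.5 = 23.5.
Step 4: Ties are present, so use the tie-corrected normal approximation (with continuity correction) for the p-value.
Step 5: p-value = 0.088247; compare to alpha = 0.1. reject H0.

U_X = 4.5, p = 0.088247, reject H0 at alpha = 0.1.


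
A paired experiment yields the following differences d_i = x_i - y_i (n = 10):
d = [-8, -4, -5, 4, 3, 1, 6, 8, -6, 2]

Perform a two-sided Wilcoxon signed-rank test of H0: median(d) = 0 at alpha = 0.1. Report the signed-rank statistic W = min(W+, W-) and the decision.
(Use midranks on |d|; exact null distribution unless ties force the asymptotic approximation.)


Step 1: Drop any zero differences (none here) and take |d_i|.
|d| = [8, 4, 5, 4, 3, 1, 6, 8, 6, 2]
Step 2: Midrank |d_i| (ties get averaged ranks).
ranks: |8|->9.5, |4|->4.5, |5|->6, |4|->4.5, |3|->3, |1|->1, |6|->7.5, |8|->9.5, |6|->7.5, |2|->2
Step 3: Attach original signs; sum ranks with positive sign and with negative sign.
W+ = 4.5 + 3 + 1 + 7.5 + 9.5 + 2 = 27.5
W- = 9.5 + 4.5 + 6 + 7.5 = 27.5
(Check: W+ + W- = 55 should equal n(n+1)/2 = 55.)
Step 4: Test statistic W = min(W+, W-) = 27.5.
Step 5: Ties in |d|, so use the tie-corrected normal approximation.
        E[W] = n(n+1)/4 = 10*11/4 = 27.5.
        Tie groups: |d|=4 (t=2), |d|=6 (t=2), |d|=8 (t=2); sum(t^3 - t) = 18.
        Var[W] = n(n+1)(2n+1)/24 - sum(t^3-t)/48 = 2310/24 - 18/48 = 95.875.
        z = (W - E[W]) / sqrt(Var[W]) = (27.5 - 27.5) / 9.7916 = 0.0000.
        Two-sided p = 2*Phi(z) = 1.000000.
Step 6: alpha = 0.1. fail to reject H0.

W+ = 27.5, W- = 27.5, W = min = 27.5, p = 1.000000, fail to reject H0.


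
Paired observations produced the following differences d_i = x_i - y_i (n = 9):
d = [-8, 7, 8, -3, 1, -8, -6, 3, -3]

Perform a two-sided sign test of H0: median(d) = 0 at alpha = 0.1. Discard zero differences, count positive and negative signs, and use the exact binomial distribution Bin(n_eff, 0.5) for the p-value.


Step 1: Discard zero differences. Original n = 9; n_eff = number of nonzero differences = 9.
Nonzero differences (with sign): -8, +7, +8, -3, +1, -8, -6, +3, -3
Step 2: Count signs: positive = 4, negative = 5.
Step 3: Under H0: P(positive) = 0.5, so the number of positives S ~ Bin(9, 0.5).
Step 4: Two-sided exact p-value = sum of Bin(9,0.5) probabilities at or below the observed probability = 1.000000.
Step 5: alpha = 0.1. fail to reject H0.

n_eff = 9, pos = 4, neg = 5, p = 1.000000, fail to reject H0.


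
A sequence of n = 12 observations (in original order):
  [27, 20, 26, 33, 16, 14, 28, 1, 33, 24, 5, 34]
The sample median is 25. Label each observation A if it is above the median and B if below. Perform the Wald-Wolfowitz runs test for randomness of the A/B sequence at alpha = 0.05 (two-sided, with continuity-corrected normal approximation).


Step 1: Compute median = 25; label A = above, B = below.
Labels in order: ABAABBABABBA  (n_A = 6, n_B = 6)
Step 2: Count runs R = 9.
Step 3: Under H0 (random ordering), E[R] = 2*n_A*n_B/(n_A+n_B) + 1 = 2*6*6/12 + 1 = 7.0000.
        Var[R] = 2*n_A*n_B*(2*n_A*n_B - n_A - n_B) / ((n_A+n_B)^2 * (n_A+n_B-1)) = 4320/1584 = 2.7273.
        SD[R] = 1.6514.
Step 4: Continuity-corrected z = (R - 0.5 - E[R]) / SD[R] = (9 - 0.5 - 7.0000) / 1.6514 = 0.9083.
Step 5: Two-sided p-value via normal approximation = 2*(1 - Phi(|z|)) = 0.363722.
Step 6: alpha = 0.05. fail to reject H0.

R = 9, z = 0.9083, p = 0.363722, fail to reject H0.


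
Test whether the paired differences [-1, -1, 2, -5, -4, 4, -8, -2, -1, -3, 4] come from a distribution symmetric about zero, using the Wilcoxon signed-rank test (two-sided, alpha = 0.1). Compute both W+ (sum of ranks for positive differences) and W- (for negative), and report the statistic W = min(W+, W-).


Step 1: Drop any zero differences (none here) and take |d_i|.
|d| = [1, 1, 2, 5, 4, 4, 8, 2, 1, 3, 4]
Step 2: Midrank |d_i| (ties get averaged ranks).
ranks: |1|->2, |1|->2, |2|->4.5, |5|->10, |4|->8, |4|->8, |8|->11, |2|->4.5, |1|->2, |3|->6, |4|->8
Step 3: Attach original signs; sum ranks with positive sign and with negative sign.
W+ = 4.5 + 8 + 8 = 20.5
W- = 2 + 2 + 10 + 8 + 11 + 4.5 + 2 + 6 = 45.5
(Check: W+ + W- = 66 should equal n(n+1)/2 = 66.)
Step 4: Test statistic W = min(W+, W-) = 20.5.
Step 5: Ties in |d|, so use the tie-corrected normal approximation.
        E[W] = n(n+1)/4 = 11*12/4 = 33.
        Tie groups: |d|=1 (t=3), |d|=2 (t=2), |d|=4 (t=3); sum(t^3 - t) = 54.
        Var[W] = n(n+1)(2n+1)/24 - sum(t^3-t)/48 = 3036/24 - 54/48 = 125.375.
        z = (W - E[W]) / sqrt(Var[W]) = (20.5 - 33) / 11.1971 = -1.1164.
        Two-sided p = 2*Phi(z) = 0.264268.
Step 6: alpha = 0.1. fail to reject H0.

W+ = 20.5, W- = 45.5, W = min = 20.5, p = 0.264268, fail to reject H0.


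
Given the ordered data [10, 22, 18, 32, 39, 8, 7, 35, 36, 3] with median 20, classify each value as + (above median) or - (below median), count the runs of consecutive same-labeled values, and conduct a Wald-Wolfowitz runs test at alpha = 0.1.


Step 1: Compute median = 20; label A = above, B = below.
Labels in order: BABAABBAAB  (n_A = 5, n_B = 5)
Step 2: Count runs R = 7.
Step 3: Under H0 (random ordering), E[R] = 2*n_A*n_B/(n_A+n_B) + 1 = 2*5*5/10 + 1 = 6.0000.
        Var[R] = 2*n_A*n_B*(2*n_A*n_B - n_A - n_B) / ((n_A+n_B)^2 * (n_A+n_B-1)) = 2000/900 = 2.2222.
        SD[R] = 1.4907.
Step 4: Continuity-corrected z = (R - 0.5 - E[R]) / SD[R] = (7 - 0.5 - 6.0000) / 1.4907 = 0.3354.
Step 5: Two-sided p-value via normal approximation = 2*(1 - Phi(|z|)) = 0.737316.
Step 6: alpha = 0.1. fail to reject H0.

R = 7, z = 0.3354, p = 0.737316, fail to reject H0.


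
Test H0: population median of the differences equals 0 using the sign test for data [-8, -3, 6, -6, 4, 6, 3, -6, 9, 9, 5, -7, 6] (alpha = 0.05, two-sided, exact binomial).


Step 1: Discard zero differences. Original n = 13; n_eff = number of nonzero differences = 13.
Nonzero differences (with sign): -8, -3, +6, -6, +4, +6, +3, -6, +9, +9, +5, -7, +6
Step 2: Count signs: positive = 8, negative = 5.
Step 3: Under H0: P(positive) = 0.5, so the number of positives S ~ Bin(13, 0.5).
Step 4: Two-sided exact p-value = sum of Bin(13,0.5) probabilities at or below the observed probability = 0.581055.
Step 5: alpha = 0.05. fail to reject H0.

n_eff = 13, pos = 8, neg = 5, p = 0.581055, fail to reject H0.


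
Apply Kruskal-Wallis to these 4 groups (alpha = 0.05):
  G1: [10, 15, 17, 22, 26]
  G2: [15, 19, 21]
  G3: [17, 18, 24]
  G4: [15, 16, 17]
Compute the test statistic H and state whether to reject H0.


Step 1: Combine all N = 14 observations and assign midranks.
sorted (value, group, rank): (10,G1,1), (15,G1,3), (15,G2,3), (15,G4,3), (16,G4,5), (17,G1,7), (17,G3,7), (17,G4,7), (18,G3,9), (19,G2,10), (21,G2,11), (22,G1,12), (24,G3,13), (26,G1,14)
Step 2: Sum ranks within each group.
R_1 = 37 (n_1 = 5)
R_2 = 24 (n_2 = 3)
R_3 = 29 (n_3 = 3)
R_4 = 15 (n_4 = 3)
Step 3: H = 12/(N(N+1)) * sum(R_i^2/n_i) - 3(N+1)
     = 12/(14*15) * (37^2/5 + 24^2/3 + 29^2/3 + 15^2/3) - 3*15
     = 0.057143 * 821.133 - 45
     = 1.921905.
Step 4: Ties present; correction factor C = 1 - 48/(14^3 - 14) = 0.982418. Corrected H = 1.921905 / 0.982418 = 1.956301.
Step 5: Under H0, H ~ chi^2(3); p-value = 0.581526.
Step 6: alpha = 0.05. fail to reject H0.

H = 1.9563, df = 3, p = 0.581526, fail to reject H0.


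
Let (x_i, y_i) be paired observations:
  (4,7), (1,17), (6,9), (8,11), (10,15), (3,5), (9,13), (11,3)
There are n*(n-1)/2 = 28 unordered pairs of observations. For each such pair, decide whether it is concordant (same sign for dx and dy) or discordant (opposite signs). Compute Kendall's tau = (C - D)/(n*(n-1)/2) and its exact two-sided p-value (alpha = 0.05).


Step 1: Enumerate the 28 unordered pairs (i,j) with i<j and classify each by sign(x_j-x_i) * sign(y_j-y_i).
  (1,2):dx=-3,dy=+10->D; (1,3):dx=+2,dy=+2->C; (1,4):dx=+4,dy=+4->C; (1,5):dx=+6,dy=+8->C
  (1,6):dx=-1,dy=-2->C; (1,7):dx=+5,dy=+6->C; (1,8):dx=+7,dy=-4->D; (2,3):dx=+5,dy=-8->D
  (2,4):dx=+7,dy=-6->D; (2,5):dx=+9,dy=-2->D; (2,6):dx=+2,dy=-12->D; (2,7):dx=+8,dy=-4->D
  (2,8):dx=+10,dy=-14->D; (3,4):dx=+2,dy=+2->C; (3,5):dx=+4,dy=+6->C; (3,6):dx=-3,dy=-4->C
  (3,7):dx=+3,dy=+4->C; (3,8):dx=+5,dy=-6->D; (4,5):dx=+2,dy=+4->C; (4,6):dx=-5,dy=-6->C
  (4,7):dx=+1,dy=+2->C; (4,8):dx=+3,dy=-8->D; (5,6):dx=-7,dy=-10->C; (5,7):dx=-1,dy=-2->C
  (5,8):dx=+1,dy=-12->D; (6,7):dx=+6,dy=+8->C; (6,8):dx=+8,dy=-2->D; (7,8):dx=+2,dy=-10->D
Step 2: C = 15, D = 13, total pairs = 28.
Step 3: tau = (C - D)/(n(n-1)/2) = (15 - 13)/28 = 0.071429.
Step 4: Exact two-sided p-value (enumerate n! = 40320 permutations of y under H0): p = 0.904861.
Step 5: alpha = 0.05. fail to reject H0.

tau_b = 0.0714 (C=15, D=13), p = 0.904861, fail to reject H0.


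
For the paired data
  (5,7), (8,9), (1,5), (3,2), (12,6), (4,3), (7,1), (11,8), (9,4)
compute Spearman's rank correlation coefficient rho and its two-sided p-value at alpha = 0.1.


Step 1: Rank x and y separately (midranks; no ties here).
rank(x): 5->4, 8->6, 1->1, 3->2, 12->9, 4->3, 7->5, 11->8, 9->7
rank(y): 7->7, 9->9, 5->5, 2->2, 6->6, 3->3, 1->1, 8->8, 4->4
Step 2: d_i = R_x(i) - R_y(i); compute d_i^2.
  (4-7)^2=9, (6-9)^2=9, (1-5)^2=16, (2-2)^2=0, (9-6)^2=9, (3-3)^2=0, (5-1)^2=16, (8-8)^2=0, (7-4)^2=9
sum(d^2) = 68.
Step 3: rho = 1 - 6*68 / (9*(9^2 - 1)) = 1 - 408/720 = 0.433333.
Step 4: Under H0, t = rho * sqrt((n-2)/(1-rho^2)) = 1.2721 ~ t(7).
Step 5: Two-sided p-value from the t-distribution with 7 df = 0.243952.
Step 6: alpha = 0.1. fail to reject H0.

rho = 0.4333, p = 0.243952, fail to reject H0 at alpha = 0.1.


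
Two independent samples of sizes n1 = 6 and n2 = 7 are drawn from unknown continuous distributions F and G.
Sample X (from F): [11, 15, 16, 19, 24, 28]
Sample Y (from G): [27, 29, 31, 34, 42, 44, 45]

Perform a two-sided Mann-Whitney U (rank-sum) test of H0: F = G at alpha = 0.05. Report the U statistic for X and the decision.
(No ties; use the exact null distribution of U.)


Step 1: Combine and sort all 13 observations; assign midranks.
sorted (value, group): (11,X), (15,X), (16,X), (19,X), (24,X), (27,Y), (28,X), (29,Y), (31,Y), (34,Y), (42,Y), (44,Y), (45,Y)
ranks: 11->1, 15->2, 16->3, 19->4, 24->5, 27->6, 28->7, 29->8, 31->9, 34->10, 42->11, 44->12, 45->13
Step 2: Rank sum for X: R1 = 1 + 2 + 3 + 4 + 5 + 7 = 22.
Step 3: U_X = R1 - n1(n1+1)/2 = 22 - 6*7/2 = 22 - 21 = 1.
       U_Y = n1*n2 - U_X = 42 - 1 = 41.
Step 4: No ties, so the exact null distribution of U (based on enumerating the C(13,6) = 1716 equally likely rank assignments) gives the two-sided p-value.
Step 5: p-value = 0.002331; compare to alpha = 0.05. reject H0.

U_X = 1, p = 0.002331, reject H0 at alpha = 0.05.


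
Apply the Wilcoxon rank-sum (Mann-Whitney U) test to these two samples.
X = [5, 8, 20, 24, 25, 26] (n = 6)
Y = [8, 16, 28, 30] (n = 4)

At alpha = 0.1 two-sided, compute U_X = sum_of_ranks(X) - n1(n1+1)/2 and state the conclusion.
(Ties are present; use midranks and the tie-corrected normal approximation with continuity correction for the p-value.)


Step 1: Combine and sort all 10 observations; assign midranks.
sorted (value, group): (5,X), (8,X), (8,Y), (16,Y), (20,X), (24,X), (25,X), (26,X), (28,Y), (30,Y)
ranks: 5->1, 8->2.5, 8->2.5, 16->4, 20->5, 24->6, 25->7, 26->8, 28->9, 30->10
Step 2: Rank sum for X: R1 = 1 + 2.5 + 5 + 6 + 7 + 8 = 29.5.
Step 3: U_X = R1 - n1(n1+1)/2 = 29.5 - 6*7/2 = 29.5 - 21 = 8.5.
       U_Y = n1*n2 - U_X = 24 - 8.5 = 15.5.
Step 4: Ties are present, so use the tie-corrected normal approximation (with continuity correction) for the p-value.
Step 5: p-value = 0.521166; compare to alpha = 0.1. fail to reject H0.

U_X = 8.5, p = 0.521166, fail to reject H0 at alpha = 0.1.
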